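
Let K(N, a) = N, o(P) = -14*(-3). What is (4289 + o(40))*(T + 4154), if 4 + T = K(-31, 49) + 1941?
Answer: 26245860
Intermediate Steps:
o(P) = 42
T = 1906 (T = -4 + (-31 + 1941) = -4 + 1910 = 1906)
(4289 + o(40))*(T + 4154) = (4289 + 42)*(1906 + 4154) = 4331*6060 = 26245860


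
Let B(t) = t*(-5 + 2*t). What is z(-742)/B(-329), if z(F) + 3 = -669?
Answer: -32/10387 ≈ -0.0030808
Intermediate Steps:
z(F) = -672 (z(F) = -3 - 669 = -672)
z(-742)/B(-329) = -672*(-1/(329*(-5 + 2*(-329)))) = -672*(-1/(329*(-5 - 658))) = -672/((-329*(-663))) = -672/218127 = -672*1/218127 = -32/10387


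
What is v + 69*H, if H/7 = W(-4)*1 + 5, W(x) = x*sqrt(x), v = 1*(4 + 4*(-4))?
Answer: 2403 - 3864*I ≈ 2403.0 - 3864.0*I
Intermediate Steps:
v = -12 (v = 1*(4 - 16) = 1*(-12) = -12)
W(x) = x**(3/2)
H = 35 - 56*I (H = 7*((-4)**(3/2)*1 + 5) = 7*(-8*I*1 + 5) = 7*(-8*I + 5) = 7*(5 - 8*I) = 35 - 56*I ≈ 35.0 - 56.0*I)
v + 69*H = -12 + 69*(35 - 56*I) = -12 + (2415 - 3864*I) = 2403 - 3864*I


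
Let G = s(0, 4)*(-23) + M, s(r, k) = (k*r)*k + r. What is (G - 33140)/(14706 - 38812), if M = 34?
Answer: 16553/12053 ≈ 1.3734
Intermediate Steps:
s(r, k) = r + r*k² (s(r, k) = r*k² + r = r + r*k²)
G = 34 (G = (0*(1 + 4²))*(-23) + 34 = (0*(1 + 16))*(-23) + 34 = (0*17)*(-23) + 34 = 0*(-23) + 34 = 0 + 34 = 34)
(G - 33140)/(14706 - 38812) = (34 - 33140)/(14706 - 38812) = -33106/(-24106) = -33106*(-1/24106) = 16553/12053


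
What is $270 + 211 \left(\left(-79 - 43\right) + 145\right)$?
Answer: $5123$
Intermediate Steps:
$270 + 211 \left(\left(-79 - 43\right) + 145\right) = 270 + 211 \left(-122 + 145\right) = 270 + 211 \cdot 23 = 270 + 4853 = 5123$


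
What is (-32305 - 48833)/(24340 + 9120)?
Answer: -40569/16730 ≈ -2.4249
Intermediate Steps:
(-32305 - 48833)/(24340 + 9120) = -81138/33460 = -81138*1/33460 = -40569/16730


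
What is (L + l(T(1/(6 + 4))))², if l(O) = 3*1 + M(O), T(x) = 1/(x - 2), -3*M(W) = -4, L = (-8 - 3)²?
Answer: 141376/9 ≈ 15708.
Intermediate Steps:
L = 121 (L = (-11)² = 121)
M(W) = 4/3 (M(W) = -⅓*(-4) = 4/3)
T(x) = 1/(-2 + x)
l(O) = 13/3 (l(O) = 3*1 + 4/3 = 3 + 4/3 = 13/3)
(L + l(T(1/(6 + 4))))² = (121 + 13/3)² = (376/3)² = 141376/9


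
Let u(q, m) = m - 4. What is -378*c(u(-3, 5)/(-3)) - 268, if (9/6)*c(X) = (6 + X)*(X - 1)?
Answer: 1636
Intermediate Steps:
u(q, m) = -4 + m
c(X) = 2*(-1 + X)*(6 + X)/3 (c(X) = 2*((6 + X)*(X - 1))/3 = 2*((6 + X)*(-1 + X))/3 = 2*((-1 + X)*(6 + X))/3 = 2*(-1 + X)*(6 + X)/3)
-378*c(u(-3, 5)/(-3)) - 268 = -378*(-4 + 2*((-4 + 5)/(-3))²/3 + 10*((-4 + 5)/(-3))/3) - 268 = -378*(-4 + 2*(1*(-⅓))²/3 + 10*(1*(-⅓))/3) - 268 = -378*(-4 + 2*(-⅓)²/3 + (10/3)*(-⅓)) - 268 = -378*(-4 + (⅔)*(⅑) - 10/9) - 268 = -378*(-4 + 2/27 - 10/9) - 268 = -378*(-136/27) - 268 = 1904 - 268 = 1636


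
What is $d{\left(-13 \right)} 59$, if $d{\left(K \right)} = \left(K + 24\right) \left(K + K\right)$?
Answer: $-16874$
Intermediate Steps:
$d{\left(K \right)} = 2 K \left(24 + K\right)$ ($d{\left(K \right)} = \left(24 + K\right) 2 K = 2 K \left(24 + K\right)$)
$d{\left(-13 \right)} 59 = 2 \left(-13\right) \left(24 - 13\right) 59 = 2 \left(-13\right) 11 \cdot 59 = \left(-286\right) 59 = -16874$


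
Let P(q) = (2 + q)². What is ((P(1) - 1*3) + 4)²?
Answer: 100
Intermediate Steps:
((P(1) - 1*3) + 4)² = (((2 + 1)² - 1*3) + 4)² = ((3² - 3) + 4)² = ((9 - 3) + 4)² = (6 + 4)² = 10² = 100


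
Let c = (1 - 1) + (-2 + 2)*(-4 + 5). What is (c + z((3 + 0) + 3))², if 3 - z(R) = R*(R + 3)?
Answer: 2601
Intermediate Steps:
z(R) = 3 - R*(3 + R) (z(R) = 3 - R*(R + 3) = 3 - R*(3 + R))
c = 0 (c = 0 + 0*1 = 0 + 0 = 0)
(c + z((3 + 0) + 3))² = (0 + (3 - ((3 + 0) + 3)² - 3*((3 + 0) + 3)))² = (0 + (3 - (3 + 3)² - 3*(3 + 3)))² = (0 + (3 - 1*6² - 3*6))² = (0 + (3 - 1*36 - 18))² = (0 + (3 - 36 - 18))² = (0 - 51)² = (-51)² = 2601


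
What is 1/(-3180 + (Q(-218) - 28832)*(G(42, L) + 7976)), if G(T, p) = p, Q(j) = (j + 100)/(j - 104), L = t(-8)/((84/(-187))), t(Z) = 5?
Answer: -13524/3105696876077 ≈ -4.3546e-9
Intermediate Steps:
L = -935/84 (L = 5/((84/(-187))) = 5/((84*(-1/187))) = 5/(-84/187) = 5*(-187/84) = -935/84 ≈ -11.131)
Q(j) = (100 + j)/(-104 + j)
1/(-3180 + (Q(-218) - 28832)*(G(42, L) + 7976)) = 1/(-3180 + ((100 - 218)/(-104 - 218) - 28832)*(-935/84 + 7976)) = 1/(-3180 + (-118/(-322) - 28832)*(669049/84)) = 1/(-3180 + (-1/322*(-118) - 28832)*(669049/84)) = 1/(-3180 + (59/161 - 28832)*(669049/84)) = 1/(-3180 - 4641893/161*669049/84) = 1/(-3180 - 3105653869757/13524) = 1/(-3105696876077/13524) = -13524/3105696876077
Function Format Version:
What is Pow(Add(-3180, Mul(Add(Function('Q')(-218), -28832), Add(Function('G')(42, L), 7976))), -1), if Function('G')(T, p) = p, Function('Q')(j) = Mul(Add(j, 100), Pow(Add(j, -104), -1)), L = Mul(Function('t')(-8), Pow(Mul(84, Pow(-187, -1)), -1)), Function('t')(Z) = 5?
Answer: Rational(-13524, 3105696876077) ≈ -4.3546e-9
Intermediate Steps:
L = Rational(-935, 84) (L = Mul(5, Pow(Mul(84, Pow(-187, -1)), -1)) = Mul(5, Pow(Mul(84, Rational(-1, 187)), -1)) = Mul(5, Pow(Rational(-84, 187), -1)) = Mul(5, Rational(-187, 84)) = Rational(-935, 84) ≈ -11.131)
Function('Q')(j) = Mul(Pow(Add(-104, j), -1), Add(100, j)) (Function('Q')(j) = Mul(Add(100, j), Pow(Add(-104, j), -1)) = Mul(Pow(Add(-104, j), -1), Add(100, j)))
Pow(Add(-3180, Mul(Add(Function('Q')(-218), -28832), Add(Function('G')(42, L), 7976))), -1) = Pow(Add(-3180, Mul(Add(Mul(Pow(Add(-104, -218), -1), Add(100, -218)), -28832), Add(Rational(-935, 84), 7976))), -1) = Pow(Add(-3180, Mul(Add(Mul(Pow(-322, -1), -118), -28832), Rational(669049, 84))), -1) = Pow(Add(-3180, Mul(Add(Mul(Rational(-1, 322), -118), -28832), Rational(669049, 84))), -1) = Pow(Add(-3180, Mul(Add(Rational(59, 161), -28832), Rational(669049, 84))), -1) = Pow(Add(-3180, Mul(Rational(-4641893, 161), Rational(669049, 84))), -1) = Pow(Add(-3180, Rational(-3105653869757, 13524)), -1) = Pow(Rational(-3105696876077, 13524), -1) = Rational(-13524, 3105696876077)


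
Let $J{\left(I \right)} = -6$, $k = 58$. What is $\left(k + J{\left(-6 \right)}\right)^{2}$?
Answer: $2704$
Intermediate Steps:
$\left(k + J{\left(-6 \right)}\right)^{2} = \left(58 - 6\right)^{2} = 52^{2} = 2704$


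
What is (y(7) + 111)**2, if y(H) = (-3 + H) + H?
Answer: 14884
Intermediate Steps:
y(H) = -3 + 2*H
(y(7) + 111)**2 = ((-3 + 2*7) + 111)**2 = ((-3 + 14) + 111)**2 = (11 + 111)**2 = 122**2 = 14884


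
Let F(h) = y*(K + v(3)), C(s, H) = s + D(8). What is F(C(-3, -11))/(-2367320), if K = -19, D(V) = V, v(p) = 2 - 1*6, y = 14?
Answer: 161/1183660 ≈ 0.00013602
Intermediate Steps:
v(p) = -4 (v(p) = 2 - 6 = -4)
C(s, H) = 8 + s (C(s, H) = s + 8 = 8 + s)
F(h) = -322 (F(h) = 14*(-19 - 4) = 14*(-23) = -322)
F(C(-3, -11))/(-2367320) = -322/(-2367320) = -322*(-1/2367320) = 161/1183660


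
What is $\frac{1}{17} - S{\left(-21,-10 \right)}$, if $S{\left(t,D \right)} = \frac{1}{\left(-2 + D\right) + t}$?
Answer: $\frac{50}{561} \approx 0.089127$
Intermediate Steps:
$S{\left(t,D \right)} = \frac{1}{-2 + D + t}$
$\frac{1}{17} - S{\left(-21,-10 \right)} = \frac{1}{17} - \frac{1}{-2 - 10 - 21} = \frac{1}{17} - \frac{1}{-33} = \frac{1}{17} - - \frac{1}{33} = \frac{1}{17} + \frac{1}{33} = \frac{50}{561}$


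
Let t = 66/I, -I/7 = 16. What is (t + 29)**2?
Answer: 2531281/3136 ≈ 807.17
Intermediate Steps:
I = -112 (I = -7*16 = -112)
t = -33/56 (t = 66/(-112) = 66*(-1/112) = -33/56 ≈ -0.58929)
(t + 29)**2 = (-33/56 + 29)**2 = (1591/56)**2 = 2531281/3136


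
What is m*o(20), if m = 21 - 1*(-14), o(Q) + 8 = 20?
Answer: 420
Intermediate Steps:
o(Q) = 12 (o(Q) = -8 + 20 = 12)
m = 35 (m = 21 + 14 = 35)
m*o(20) = 35*12 = 420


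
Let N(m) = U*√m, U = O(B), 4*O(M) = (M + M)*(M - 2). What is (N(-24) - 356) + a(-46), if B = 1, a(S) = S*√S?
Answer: -356 - I*√6 - 46*I*√46 ≈ -356.0 - 314.44*I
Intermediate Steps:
a(S) = S^(3/2)
O(M) = M*(-2 + M)/2 (O(M) = ((M + M)*(M - 2))/4 = ((2*M)*(-2 + M))/4 = (2*M*(-2 + M))/4 = M*(-2 + M)/2)
U = -½ (U = (½)*1*(-2 + 1) = (½)*1*(-1) = -½ ≈ -0.50000)
N(m) = -√m/2
(N(-24) - 356) + a(-46) = (-I*√6 - 356) + (-46)^(3/2) = (-I*√6 - 356) - 46*I*√46 = (-356 - I*√6) - 46*I*√46 = -356 - I*√6 - 46*I*√46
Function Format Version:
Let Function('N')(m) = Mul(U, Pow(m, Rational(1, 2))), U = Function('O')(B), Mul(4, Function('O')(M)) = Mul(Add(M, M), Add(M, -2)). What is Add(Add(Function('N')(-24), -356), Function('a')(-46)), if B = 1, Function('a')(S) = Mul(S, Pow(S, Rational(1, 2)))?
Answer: Add(-356, Mul(-1, I, Pow(6, Rational(1, 2))), Mul(-46, I, Pow(46, Rational(1, 2)))) ≈ Add(-356.00, Mul(-314.44, I))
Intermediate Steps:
Function('a')(S) = Pow(S, Rational(3, 2))
Function('O')(M) = Mul(Rational(1, 2), M, Add(-2, M)) (Function('O')(M) = Mul(Rational(1, 4), Mul(Add(M, M), Add(M, -2))) = Mul(Rational(1, 4), Mul(Mul(2, M), Add(-2, M))) = Mul(Rational(1, 4), Mul(2, M, Add(-2, M))) = Mul(Rational(1, 2), M, Add(-2, M)))
U = Rational(-1, 2) (U = Mul(Rational(1, 2), 1, Add(-2, 1)) = Mul(Rational(1, 2), 1, -1) = Rational(-1, 2) ≈ -0.50000)
Function('N')(m) = Mul(Rational(-1, 2), Pow(m, Rational(1, 2)))
Add(Add(Function('N')(-24), -356), Function('a')(-46)) = Add(Add(Mul(Rational(-1, 2), Pow(-24, Rational(1, 2))), -356), Pow(-46, Rational(3, 2))) = Add(Add(Mul(Rational(-1, 2), Mul(2, I, Pow(6, Rational(1, 2)))), -356), Mul(-46, I, Pow(46, Rational(1, 2)))) = Add(Add(Mul(-1, I, Pow(6, Rational(1, 2))), -356), Mul(-46, I, Pow(46, Rational(1, 2)))) = Add(Add(-356, Mul(-1, I, Pow(6, Rational(1, 2)))), Mul(-46, I, Pow(46, Rational(1, 2)))) = Add(-356, Mul(-1, I, Pow(6, Rational(1, 2))), Mul(-46, I, Pow(46, Rational(1, 2))))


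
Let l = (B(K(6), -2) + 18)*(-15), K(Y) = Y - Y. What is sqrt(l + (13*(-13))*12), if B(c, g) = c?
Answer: I*sqrt(2298) ≈ 47.937*I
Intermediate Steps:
K(Y) = 0
l = -270 (l = (0 + 18)*(-15) = 18*(-15) = -270)
sqrt(l + (13*(-13))*12) = sqrt(-270 + (13*(-13))*12) = sqrt(-270 - 169*12) = sqrt(-270 - 2028) = sqrt(-2298) = I*sqrt(2298)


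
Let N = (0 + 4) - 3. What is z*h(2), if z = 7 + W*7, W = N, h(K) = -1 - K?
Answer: -42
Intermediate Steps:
N = 1 (N = 4 - 3 = 1)
W = 1
z = 14 (z = 7 + 1*7 = 7 + 7 = 14)
z*h(2) = 14*(-1 - 1*2) = 14*(-1 - 2) = 14*(-3) = -42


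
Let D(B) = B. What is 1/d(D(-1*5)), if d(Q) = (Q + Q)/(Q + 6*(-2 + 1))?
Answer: 11/10 ≈ 1.1000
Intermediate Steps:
d(Q) = 2*Q/(-6 + Q) (d(Q) = (2*Q)/(Q + 6*(-1)) = (2*Q)/(Q - 6) = (2*Q)/(-6 + Q) = 2*Q/(-6 + Q))
1/d(D(-1*5)) = 1/(2*(-1*5)/(-6 - 1*5)) = 1/(2*(-5)/(-6 - 5)) = 1/(2*(-5)/(-11)) = 1/(2*(-5)*(-1/11)) = 1/(10/11) = 11/10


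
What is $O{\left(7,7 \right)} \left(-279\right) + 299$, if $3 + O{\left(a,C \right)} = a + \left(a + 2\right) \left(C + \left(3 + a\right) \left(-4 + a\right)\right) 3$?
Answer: $-279538$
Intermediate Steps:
$O{\left(a,C \right)} = -3 + a + 3 \left(2 + a\right) \left(C + \left(-4 + a\right) \left(3 + a\right)\right)$ ($O{\left(a,C \right)} = -3 + \left(a + \left(a + 2\right) \left(C + \left(3 + a\right) \left(-4 + a\right)\right) 3\right) = -3 + \left(a + \left(2 + a\right) \left(C + \left(-4 + a\right) \left(3 + a\right)\right) 3\right) = -3 + \left(a + 3 \left(2 + a\right) \left(C + \left(-4 + a\right) \left(3 + a\right)\right)\right) = -3 + a + 3 \left(2 + a\right) \left(C + \left(-4 + a\right) \left(3 + a\right)\right)$)
$O{\left(7,7 \right)} \left(-279\right) + 299 = \left(-75 - 287 + 3 \cdot 7^{2} + 3 \cdot 7^{3} + 6 \cdot 7 + 3 \cdot 7 \cdot 7\right) \left(-279\right) + 299 = \left(-75 - 287 + 3 \cdot 49 + 3 \cdot 343 + 42 + 147\right) \left(-279\right) + 299 = \left(-75 - 287 + 147 + 1029 + 42 + 147\right) \left(-279\right) + 299 = 1003 \left(-279\right) + 299 = -279837 + 299 = -279538$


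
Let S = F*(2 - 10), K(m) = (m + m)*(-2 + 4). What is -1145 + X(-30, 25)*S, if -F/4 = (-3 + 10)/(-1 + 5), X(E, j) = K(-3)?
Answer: -1817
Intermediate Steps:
K(m) = 4*m (K(m) = (2*m)*2 = 4*m)
X(E, j) = -12 (X(E, j) = 4*(-3) = -12)
F = -7 (F = -4*(-3 + 10)/(-1 + 5) = -28/4 = -4*7/4 = -7)
S = 56 (S = -7*(2 - 10) = -7*(-8) = 56)
-1145 + X(-30, 25)*S = -1145 - 12*56 = -1145 - 672 = -1817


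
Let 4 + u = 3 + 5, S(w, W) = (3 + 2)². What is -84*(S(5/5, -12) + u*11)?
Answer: -5796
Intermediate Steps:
S(w, W) = 25 (S(w, W) = 5² = 25)
u = 4 (u = -4 + (3 + 5) = -4 + 8 = 4)
-84*(S(5/5, -12) + u*11) = -84*(25 + 4*11) = -84*(25 + 44) = -84*69 = -5796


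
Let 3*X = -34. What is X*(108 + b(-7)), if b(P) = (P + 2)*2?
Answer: -3332/3 ≈ -1110.7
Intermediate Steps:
X = -34/3 (X = (1/3)*(-34) = -34/3 ≈ -11.333)
b(P) = 4 + 2*P (b(P) = (2 + P)*2 = 4 + 2*P)
X*(108 + b(-7)) = -34*(108 + (4 + 2*(-7)))/3 = -34*(108 + (4 - 14))/3 = -34*(108 - 10)/3 = -34/3*98 = -3332/3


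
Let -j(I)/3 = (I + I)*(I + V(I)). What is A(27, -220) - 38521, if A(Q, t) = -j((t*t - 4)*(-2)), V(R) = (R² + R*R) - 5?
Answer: -10881716162888233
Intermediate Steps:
V(R) = -5 + 2*R² (V(R) = (R² + R²) - 5 = 2*R² - 5 = -5 + 2*R²)
j(I) = -6*I*(-5 + I + 2*I²) (j(I) = -3*(I + I)*(I + (-5 + 2*I²)) = -3*2*I*(-5 + I + 2*I²) = -6*I*(-5 + I + 2*I²))
A(Q, t) = -6*(8 - 2*t²)*(-3 - 2*(8 - 2*t²)² + 2*t²) (A(Q, t) = -6*(t*t - 4)*(-2)*(5 - (t*t - 4)*(-2) - 2*4*(t*t - 4)²) = -6*(t² - 4)*(-2)*(5 - (t² - 4)*(-2) - 2*4*(t² - 4)²) = -6*(-4 + t²)*(-2)*(5 - (-4 + t²)*(-2) - 2*4*(-4 + t²)²) = -6*(8 - 2*t²)*(5 - (8 - 2*t²) - 2*(8 - 2*t²)²) = -6*(8 - 2*t²)*(5 + (-8 + 2*t²) - 2*(8 - 2*t²)²) = -6*(8 - 2*t²)*(-3 - 2*(8 - 2*t²)² + 2*t²))
A(27, -220) - 38521 = (6288 - 4740*(-220)² - 96*(-220)⁶ + 1176*(-220)⁴) - 38521 = (6288 - 4740*48400 - 96*113379904000000 + 1176*2342560000) - 38521 = (6288 - 229416000 - 10884470784000000 + 2754850560000) - 38521 = -10881716162849712 - 38521 = -10881716162888233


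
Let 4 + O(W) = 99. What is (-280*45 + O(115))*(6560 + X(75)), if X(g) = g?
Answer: -82970675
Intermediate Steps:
O(W) = 95 (O(W) = -4 + 99 = 95)
(-280*45 + O(115))*(6560 + X(75)) = (-280*45 + 95)*(6560 + 75) = (-12600 + 95)*6635 = -12505*6635 = -82970675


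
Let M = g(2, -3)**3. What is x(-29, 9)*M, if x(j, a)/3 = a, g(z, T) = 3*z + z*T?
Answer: 0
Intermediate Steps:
g(z, T) = 3*z + T*z
x(j, a) = 3*a
M = 0 (M = (2*(3 - 3))**3 = (2*0)**3 = 0**3 = 0)
x(-29, 9)*M = (3*9)*0 = 27*0 = 0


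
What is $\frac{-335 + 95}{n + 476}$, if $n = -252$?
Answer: $- \frac{15}{14} \approx -1.0714$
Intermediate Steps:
$\frac{-335 + 95}{n + 476} = \frac{-335 + 95}{-252 + 476} = - \frac{240}{224} = \left(-240\right) \frac{1}{224} = - \frac{15}{14}$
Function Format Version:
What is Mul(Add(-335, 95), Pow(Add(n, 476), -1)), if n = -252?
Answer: Rational(-15, 14) ≈ -1.0714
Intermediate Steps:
Mul(Add(-335, 95), Pow(Add(n, 476), -1)) = Mul(Add(-335, 95), Pow(Add(-252, 476), -1)) = Mul(-240, Pow(224, -1)) = Mul(-240, Rational(1, 224)) = Rational(-15, 14)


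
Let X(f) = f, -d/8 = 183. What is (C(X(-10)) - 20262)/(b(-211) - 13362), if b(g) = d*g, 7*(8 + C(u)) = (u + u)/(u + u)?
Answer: -141889/2068794 ≈ -0.068585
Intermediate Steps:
d = -1464 (d = -8*183 = -1464)
C(u) = -55/7 (C(u) = -8 + ((u + u)/(u + u))/7 = -8 + ((2*u)/((2*u)))/7 = -8 + ((2*u)*(1/(2*u)))/7 = -8 + (⅐)*1 = -8 + ⅐ = -55/7)
b(g) = -1464*g
(C(X(-10)) - 20262)/(b(-211) - 13362) = (-55/7 - 20262)/(-1464*(-211) - 13362) = -141889/(7*(308904 - 13362)) = -141889/7/295542 = -141889/7*1/295542 = -141889/2068794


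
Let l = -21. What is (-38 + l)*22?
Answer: -1298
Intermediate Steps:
(-38 + l)*22 = (-38 - 21)*22 = -59*22 = -1298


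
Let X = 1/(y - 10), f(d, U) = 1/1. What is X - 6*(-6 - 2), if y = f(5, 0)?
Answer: 431/9 ≈ 47.889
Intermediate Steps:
f(d, U) = 1
y = 1
X = -1/9 (X = 1/(1 - 10) = 1/(-9) = -1/9 ≈ -0.11111)
X - 6*(-6 - 2) = -1/9 - 6*(-6 - 2) = -1/9 - 6*(-8) = -1/9 + 48 = 431/9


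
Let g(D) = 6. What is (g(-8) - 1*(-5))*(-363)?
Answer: -3993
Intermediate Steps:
(g(-8) - 1*(-5))*(-363) = (6 - 1*(-5))*(-363) = (6 + 5)*(-363) = 11*(-363) = -3993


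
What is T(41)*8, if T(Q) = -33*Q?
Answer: -10824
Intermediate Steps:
T(41)*8 = -33*41*8 = -1353*8 = -10824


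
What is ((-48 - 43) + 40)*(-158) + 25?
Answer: 8083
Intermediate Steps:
((-48 - 43) + 40)*(-158) + 25 = (-91 + 40)*(-158) + 25 = -51*(-158) + 25 = 8058 + 25 = 8083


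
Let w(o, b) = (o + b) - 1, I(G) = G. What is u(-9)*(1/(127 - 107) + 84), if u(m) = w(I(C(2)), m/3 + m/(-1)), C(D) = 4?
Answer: 15129/20 ≈ 756.45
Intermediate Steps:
w(o, b) = -1 + b + o (w(o, b) = (b + o) - 1 = -1 + b + o)
u(m) = 3 - 2*m/3 (u(m) = -1 + (m/3 + m/(-1)) + 4 = -1 + (m*(⅓) + m*(-1)) + 4 = -1 + (m/3 - m) + 4 = -1 - 2*m/3 + 4 = 3 - 2*m/3)
u(-9)*(1/(127 - 107) + 84) = (3 - ⅔*(-9))*(1/(127 - 107) + 84) = (3 + 6)*(1/20 + 84) = 9*(1/20 + 84) = 9*(1681/20) = 15129/20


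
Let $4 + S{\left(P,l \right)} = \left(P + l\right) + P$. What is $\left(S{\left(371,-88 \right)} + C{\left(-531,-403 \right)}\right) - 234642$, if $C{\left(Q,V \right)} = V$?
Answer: $-234395$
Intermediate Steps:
$S{\left(P,l \right)} = -4 + l + 2 P$ ($S{\left(P,l \right)} = -4 + \left(\left(P + l\right) + P\right) = -4 + \left(l + 2 P\right) = -4 + l + 2 P$)
$\left(S{\left(371,-88 \right)} + C{\left(-531,-403 \right)}\right) - 234642 = \left(\left(-4 - 88 + 2 \cdot 371\right) - 403\right) - 234642 = \left(\left(-4 - 88 + 742\right) - 403\right) - 234642 = \left(650 - 403\right) - 234642 = 247 - 234642 = -234395$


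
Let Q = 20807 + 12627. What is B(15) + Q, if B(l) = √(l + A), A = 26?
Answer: 33434 + √41 ≈ 33440.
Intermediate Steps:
Q = 33434
B(l) = √(26 + l) (B(l) = √(l + 26) = √(26 + l))
B(15) + Q = √(26 + 15) + 33434 = √41 + 33434 = 33434 + √41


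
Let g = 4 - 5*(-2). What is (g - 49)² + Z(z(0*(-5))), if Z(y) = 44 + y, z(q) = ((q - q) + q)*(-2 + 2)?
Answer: 1269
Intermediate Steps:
g = 14 (g = 4 + 10 = 14)
z(q) = 0 (z(q) = (0 + q)*0 = q*0 = 0)
(g - 49)² + Z(z(0*(-5))) = (14 - 49)² + (44 + 0) = (-35)² + 44 = 1225 + 44 = 1269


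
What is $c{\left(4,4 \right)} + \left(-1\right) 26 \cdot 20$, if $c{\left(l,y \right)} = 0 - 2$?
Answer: $-522$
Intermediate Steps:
$c{\left(l,y \right)} = -2$ ($c{\left(l,y \right)} = 0 - 2 = -2$)
$c{\left(4,4 \right)} + \left(-1\right) 26 \cdot 20 = -2 + \left(-1\right) 26 \cdot 20 = -2 - 520 = -522$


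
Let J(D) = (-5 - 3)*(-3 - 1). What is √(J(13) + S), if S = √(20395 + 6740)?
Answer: √(32 + 9*√335) ≈ 14.026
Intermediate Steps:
S = 9*√335 (S = √27135 = 9*√335 ≈ 164.73)
J(D) = 32 (J(D) = -8*(-4) = 32)
√(J(13) + S) = √(32 + 9*√335)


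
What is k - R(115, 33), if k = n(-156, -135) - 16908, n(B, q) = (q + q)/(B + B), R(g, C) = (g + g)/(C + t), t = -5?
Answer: -6157187/364 ≈ -16915.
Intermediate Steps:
R(g, C) = 2*g/(-5 + C) (R(g, C) = (g + g)/(C - 5) = (2*g)/(-5 + C) = 2*g/(-5 + C))
n(B, q) = q/B (n(B, q) = (2*q)/((2*B)) = (2*q)*(1/(2*B)) = q/B)
k = -879171/52 (k = -135/(-156) - 16908 = -135*(-1/156) - 16908 = 45/52 - 16908 = -879171/52 ≈ -16907.)
k - R(115, 33) = -879171/52 - 2*115/(-5 + 33) = -879171/52 - 2*115/28 = -879171/52 - 1*115/14 = -879171/52 - 115/14 = -6157187/364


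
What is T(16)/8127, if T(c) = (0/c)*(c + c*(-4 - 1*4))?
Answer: 0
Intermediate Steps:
T(c) = 0 (T(c) = 0*(c + c*(-4 - 4)) = 0*(c + c*(-8)) = 0*(c - 8*c) = 0*(-7*c) = 0)
T(16)/8127 = 0/8127 = 0*(1/8127) = 0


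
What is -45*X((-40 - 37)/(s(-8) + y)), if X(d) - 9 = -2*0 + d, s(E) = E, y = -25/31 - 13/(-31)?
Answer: -42543/52 ≈ -818.13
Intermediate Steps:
y = -12/31 (y = -25*1/31 - 13*(-1/31) = -25/31 + 13/31 = -12/31 ≈ -0.38710)
X(d) = 9 + d (X(d) = 9 + (-2*0 + d) = 9 + (0 + d) = 9 + d)
-45*X((-40 - 37)/(s(-8) + y)) = -45*(9 + (-40 - 37)/(-8 - 12/31)) = -45*(9 - 77/(-260/31)) = -45*(9 - 77*(-31/260)) = -45*(9 + 2387/260) = -45*4727/260 = -42543/52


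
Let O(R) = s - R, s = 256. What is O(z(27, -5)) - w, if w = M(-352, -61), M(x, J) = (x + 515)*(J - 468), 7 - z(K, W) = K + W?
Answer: 86498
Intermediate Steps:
z(K, W) = 7 - K - W (z(K, W) = 7 - (K + W) = 7 + (-K - W) = 7 - K - W)
M(x, J) = (-468 + J)*(515 + x) (M(x, J) = (515 + x)*(-468 + J) = (-468 + J)*(515 + x))
O(R) = 256 - R
w = -86227 (w = -241020 - 468*(-352) + 515*(-61) - 61*(-352) = -241020 + 164736 - 31415 + 21472 = -86227)
O(z(27, -5)) - w = (256 - (7 - 1*27 - 1*(-5))) - 1*(-86227) = (256 - (7 - 27 + 5)) + 86227 = (256 - 1*(-15)) + 86227 = (256 + 15) + 86227 = 271 + 86227 = 86498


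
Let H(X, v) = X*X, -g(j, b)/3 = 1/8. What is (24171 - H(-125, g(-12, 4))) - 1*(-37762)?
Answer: 46308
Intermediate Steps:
g(j, b) = -3/8
H(X, v) = X**2
(24171 - H(-125, g(-12, 4))) - 1*(-37762) = (24171 - 1*(-125)**2) - 1*(-37762) = (24171 - 1*15625) + 37762 = (24171 - 15625) + 37762 = 8546 + 37762 = 46308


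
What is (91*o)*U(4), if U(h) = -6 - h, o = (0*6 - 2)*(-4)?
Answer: -7280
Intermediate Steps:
o = 8 (o = (0 - 2)*(-4) = -2*(-4) = 8)
(91*o)*U(4) = (91*8)*(-6 - 1*4) = 728*(-6 - 4) = 728*(-10) = -7280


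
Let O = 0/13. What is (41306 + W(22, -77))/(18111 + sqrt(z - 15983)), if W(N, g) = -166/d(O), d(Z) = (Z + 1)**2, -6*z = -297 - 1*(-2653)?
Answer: 223525962/98407409 - 4114*I*sqrt(147381)/98407409 ≈ 2.2714 - 0.016049*I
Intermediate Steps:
O = 0 (O = 0*(1/13) = 0)
z = -1178/3 (z = -(-297 - 1*(-2653))/6 = -(-297 + 2653)/6 = -1/6*2356 = -1178/3 ≈ -392.67)
d(Z) = (1 + Z)**2
W(N, g) = -166 (W(N, g) = -166/(1 + 0)**2 = -166/(1**2) = -166/1 = -166*1 = -166)
(41306 + W(22, -77))/(18111 + sqrt(z - 15983)) = (41306 - 166)/(18111 + sqrt(-1178/3 - 15983)) = 41140/(18111 + sqrt(-49127/3)) = 41140/(18111 + I*sqrt(147381)/3)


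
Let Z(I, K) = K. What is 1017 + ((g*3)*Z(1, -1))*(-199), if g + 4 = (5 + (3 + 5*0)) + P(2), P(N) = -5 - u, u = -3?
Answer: 2211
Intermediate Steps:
P(N) = -2 (P(N) = -5 - 1*(-3) = -5 + 3 = -2)
g = 2 (g = -4 + ((5 + (3 + 5*0)) - 2) = -4 + ((5 + (3 + 0)) - 2) = -4 + ((5 + 3) - 2) = -4 + (8 - 2) = -4 + 6 = 2)
1017 + ((g*3)*Z(1, -1))*(-199) = 1017 + ((2*3)*(-1))*(-199) = 1017 + (6*(-1))*(-199) = 1017 - 6*(-199) = 1017 + 1194 = 2211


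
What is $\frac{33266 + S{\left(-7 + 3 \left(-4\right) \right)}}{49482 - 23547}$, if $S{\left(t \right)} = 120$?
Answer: $\frac{33386}{25935} \approx 1.2873$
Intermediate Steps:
$\frac{33266 + S{\left(-7 + 3 \left(-4\right) \right)}}{49482 - 23547} = \frac{33266 + 120}{49482 - 23547} = \frac{33386}{25935}$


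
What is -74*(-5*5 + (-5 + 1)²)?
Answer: 666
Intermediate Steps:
-74*(-5*5 + (-5 + 1)²) = -74*(-25 + (-4)²) = -74*(-25 + 16) = -74*(-9) = 666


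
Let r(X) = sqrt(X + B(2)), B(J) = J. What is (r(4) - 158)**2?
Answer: (158 - sqrt(6))**2 ≈ 24196.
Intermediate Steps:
r(X) = sqrt(2 + X) (r(X) = sqrt(X + 2) = sqrt(2 + X))
(r(4) - 158)**2 = (sqrt(2 + 4) - 158)**2 = (sqrt(6) - 158)**2 = (-158 + sqrt(6))**2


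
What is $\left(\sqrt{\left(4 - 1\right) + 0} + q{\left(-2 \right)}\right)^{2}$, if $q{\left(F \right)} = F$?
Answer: $\left(2 - \sqrt{3}\right)^{2} \approx 0.071797$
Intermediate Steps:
$\left(\sqrt{\left(4 - 1\right) + 0} + q{\left(-2 \right)}\right)^{2} = \left(\sqrt{\left(4 - 1\right) + 0} - 2\right)^{2} = \left(\sqrt{3 + 0} - 2\right)^{2} = \left(\sqrt{3} - 2\right)^{2} = \left(-2 + \sqrt{3}\right)^{2}$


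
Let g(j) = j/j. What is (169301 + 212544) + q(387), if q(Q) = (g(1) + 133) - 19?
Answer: 381960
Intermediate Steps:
g(j) = 1
q(Q) = 115 (q(Q) = (1 + 133) - 19 = 134 - 19 = 115)
(169301 + 212544) + q(387) = (169301 + 212544) + 115 = 381845 + 115 = 381960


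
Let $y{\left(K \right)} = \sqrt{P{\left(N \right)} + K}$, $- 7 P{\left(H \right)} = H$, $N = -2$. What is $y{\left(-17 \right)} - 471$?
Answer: $-471 + \frac{3 i \sqrt{91}}{7} \approx -471.0 + 4.0883 i$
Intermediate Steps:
$P{\left(H \right)} = - \frac{H}{7}$
$y{\left(K \right)} = \sqrt{\frac{2}{7} + K}$ ($y{\left(K \right)} = \sqrt{\left(- \frac{1}{7}\right) \left(-2\right) + K} = \sqrt{\frac{2}{7} + K}$)
$y{\left(-17 \right)} - 471 = \frac{\sqrt{14 + 49 \left(-17\right)}}{7} - 471 = \frac{\sqrt{14 - 833}}{7} - 471 = \frac{\sqrt{-819}}{7} - 471 = \frac{3 i \sqrt{91}}{7} - 471 = -471 + \frac{3 i \sqrt{91}}{7}$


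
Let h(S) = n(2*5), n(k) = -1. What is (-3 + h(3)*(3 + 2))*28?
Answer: -224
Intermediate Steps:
h(S) = -1
(-3 + h(3)*(3 + 2))*28 = (-3 - (3 + 2))*28 = (-3 - 1*5)*28 = (-3 - 5)*28 = -8*28 = -224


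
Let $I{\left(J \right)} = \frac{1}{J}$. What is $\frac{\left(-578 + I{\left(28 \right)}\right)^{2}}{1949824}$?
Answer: $\frac{261889489}{1528662016} \approx 0.17132$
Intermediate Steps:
$\frac{\left(-578 + I{\left(28 \right)}\right)^{2}}{1949824} = \frac{\left(-578 + \frac{1}{28}\right)^{2}}{1949824} = \left(-578 + \frac{1}{28}\right)^{2} \cdot \frac{1}{1949824} = \left(- \frac{16183}{28}\right)^{2} \cdot \frac{1}{1949824} = \frac{261889489}{784} \cdot \frac{1}{1949824} = \frac{261889489}{1528662016}$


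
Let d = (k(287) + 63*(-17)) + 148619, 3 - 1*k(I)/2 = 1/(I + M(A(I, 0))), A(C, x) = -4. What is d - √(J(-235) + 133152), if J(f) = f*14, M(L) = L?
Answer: 41757780/283 - √129862 ≈ 1.4719e+5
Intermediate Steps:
J(f) = 14*f
k(I) = 6 - 2/(-4 + I) (k(I) = 6 - 2/(I - 4) = 6 - 2/(-4 + I))
d = 41757780/283 (d = (2*(-13 + 3*287)/(-4 + 287) + 63*(-17)) + 148619 = (2*(-13 + 861)/283 - 1071) + 148619 = (2*(1/283)*848 - 1071) + 148619 = (1696/283 - 1071) + 148619 = -301397/283 + 148619 = 41757780/283 ≈ 1.4755e+5)
d - √(J(-235) + 133152) = 41757780/283 - √(14*(-235) + 133152) = 41757780/283 - √(-3290 + 133152) = 41757780/283 - √129862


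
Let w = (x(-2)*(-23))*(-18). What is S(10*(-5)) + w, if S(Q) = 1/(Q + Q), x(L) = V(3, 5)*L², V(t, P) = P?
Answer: 827999/100 ≈ 8280.0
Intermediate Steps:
x(L) = 5*L²
S(Q) = 1/(2*Q)
w = 8280 (w = ((5*(-2)²)*(-23))*(-18) = ((5*4)*(-23))*(-18) = (20*(-23))*(-18) = -460*(-18) = 8280)
S(10*(-5)) + w = 1/(2*((10*(-5)))) + 8280 = (½)/(-50) + 8280 = (½)*(-1/50) + 8280 = -1/100 + 8280 = 827999/100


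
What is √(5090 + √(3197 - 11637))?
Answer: √(5090 + 2*I*√2110) ≈ 71.347 + 0.6438*I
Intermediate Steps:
√(5090 + √(3197 - 11637)) = √(5090 + √(-8440)) = √(5090 + 2*I*√2110)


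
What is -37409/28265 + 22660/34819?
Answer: -662059071/984159035 ≈ -0.67272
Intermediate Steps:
-37409/28265 + 22660/34819 = -662059071/984159035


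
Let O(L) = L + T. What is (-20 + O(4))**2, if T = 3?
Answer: 169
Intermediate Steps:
O(L) = 3 + L (O(L) = L + 3 = 3 + L)
(-20 + O(4))**2 = (-20 + (3 + 4))**2 = (-20 + 7)**2 = (-13)**2 = 169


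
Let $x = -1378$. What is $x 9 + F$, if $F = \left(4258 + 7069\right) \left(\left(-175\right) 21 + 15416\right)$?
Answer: $132977905$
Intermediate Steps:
$F = 132990307$ ($F = 11327 \left(-3675 + 15416\right) = 11327 \cdot 11741 = 132990307$)
$x 9 + F = \left(-1378\right) 9 + 132990307 = -12402 + 132990307 = 132977905$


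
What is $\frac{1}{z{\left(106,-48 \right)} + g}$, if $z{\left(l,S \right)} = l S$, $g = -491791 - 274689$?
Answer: $- \frac{1}{771568} \approx -1.2961 \cdot 10^{-6}$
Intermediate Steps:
$g = -766480$ ($g = -491791 - 274689 = -766480$)
$z{\left(l,S \right)} = S l$
$\frac{1}{z{\left(106,-48 \right)} + g} = \frac{1}{\left(-48\right) 106 - 766480} = \frac{1}{-5088 - 766480} = \frac{1}{-771568} = - \frac{1}{771568}$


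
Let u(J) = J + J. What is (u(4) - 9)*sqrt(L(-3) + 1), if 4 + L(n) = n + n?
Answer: -3*I ≈ -3.0*I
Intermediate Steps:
u(J) = 2*J
L(n) = -4 + 2*n (L(n) = -4 + (n + n) = -4 + 2*n)
(u(4) - 9)*sqrt(L(-3) + 1) = (2*4 - 9)*sqrt((-4 + 2*(-3)) + 1) = (8 - 9)*sqrt((-4 - 6) + 1) = -sqrt(-10 + 1) = -sqrt(-9) = -3*I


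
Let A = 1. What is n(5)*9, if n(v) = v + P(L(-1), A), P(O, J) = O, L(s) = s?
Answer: 36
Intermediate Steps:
n(v) = -1 + v (n(v) = v - 1 = -1 + v)
n(5)*9 = (-1 + 5)*9 = 4*9 = 36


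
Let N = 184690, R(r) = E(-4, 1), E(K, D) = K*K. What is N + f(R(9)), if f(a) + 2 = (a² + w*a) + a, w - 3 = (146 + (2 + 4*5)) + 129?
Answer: 189760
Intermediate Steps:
E(K, D) = K²
R(r) = 16 (R(r) = (-4)² = 16)
w = 300 (w = 3 + ((146 + (2 + 4*5)) + 129) = 3 + ((146 + (2 + 20)) + 129) = 3 + ((146 + 22) + 129) = 3 + (168 + 129) = 3 + 297 = 300)
f(a) = -2 + a² + 301*a (f(a) = -2 + ((a² + 300*a) + a) = -2 + (a² + 301*a) = -2 + a² + 301*a)
N + f(R(9)) = 184690 + (-2 + 16² + 301*16) = 184690 + (-2 + 256 + 4816) = 184690 + 5070 = 189760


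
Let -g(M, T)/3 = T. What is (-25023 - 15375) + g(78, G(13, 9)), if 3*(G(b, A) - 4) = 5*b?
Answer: -40475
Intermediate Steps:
G(b, A) = 4 + 5*b/3 (G(b, A) = 4 + (5*b)/3 = 4 + 5*b/3)
g(M, T) = -3*T
(-25023 - 15375) + g(78, G(13, 9)) = (-25023 - 15375) - 3*(4 + (5/3)*13) = -40398 - 3*(4 + 65/3) = -40398 - 3*77/3 = -40398 - 77 = -40475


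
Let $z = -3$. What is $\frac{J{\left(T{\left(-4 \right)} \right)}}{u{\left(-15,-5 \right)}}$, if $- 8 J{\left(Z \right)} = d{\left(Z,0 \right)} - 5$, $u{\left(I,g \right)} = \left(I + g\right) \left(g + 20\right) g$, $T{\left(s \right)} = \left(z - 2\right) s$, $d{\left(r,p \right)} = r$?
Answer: $- \frac{1}{800} \approx -0.00125$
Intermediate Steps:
$T{\left(s \right)} = - 5 s$ ($T{\left(s \right)} = \left(-3 - 2\right) s = - 5 s$)
$u{\left(I,g \right)} = g \left(20 + g\right) \left(I + g\right)$ ($u{\left(I,g \right)} = \left(I + g\right) \left(20 + g\right) g = \left(20 + g\right) \left(I + g\right) g = g \left(20 + g\right) \left(I + g\right)$)
$J{\left(Z \right)} = \frac{5}{8} - \frac{Z}{8}$ ($J{\left(Z \right)} = - \frac{Z - 5}{8} = - \frac{-5 + Z}{8} = \frac{5}{8} - \frac{Z}{8}$)
$\frac{J{\left(T{\left(-4 \right)} \right)}}{u{\left(-15,-5 \right)}} = \frac{\frac{5}{8} - \frac{\left(-5\right) \left(-4\right)}{8}}{\left(-5\right) \left(\left(-5\right)^{2} + 20 \left(-15\right) + 20 \left(-5\right) - -75\right)} = \frac{\frac{5}{8} - \frac{5}{2}}{\left(-5\right) \left(25 - 300 - 100 + 75\right)} = \frac{\frac{5}{8} - \frac{5}{2}}{\left(-5\right) \left(-300\right)} = - \frac{15}{8 \cdot 1500} = \left(- \frac{15}{8}\right) \frac{1}{1500} = - \frac{1}{800}$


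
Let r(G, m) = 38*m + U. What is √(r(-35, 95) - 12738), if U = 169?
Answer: 17*I*√31 ≈ 94.652*I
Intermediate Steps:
r(G, m) = 169 + 38*m (r(G, m) = 38*m + 169 = 169 + 38*m)
√(r(-35, 95) - 12738) = √((169 + 38*95) - 12738) = √((169 + 3610) - 12738) = √(3779 - 12738) = √(-8959) = 17*I*√31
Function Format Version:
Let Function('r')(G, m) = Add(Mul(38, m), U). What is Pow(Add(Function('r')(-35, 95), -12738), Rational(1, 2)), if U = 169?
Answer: Mul(17, I, Pow(31, Rational(1, 2))) ≈ Mul(94.652, I)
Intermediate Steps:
Function('r')(G, m) = Add(169, Mul(38, m)) (Function('r')(G, m) = Add(Mul(38, m), 169) = Add(169, Mul(38, m)))
Pow(Add(Function('r')(-35, 95), -12738), Rational(1, 2)) = Pow(Add(Add(169, Mul(38, 95)), -12738), Rational(1, 2)) = Pow(Add(Add(169, 3610), -12738), Rational(1, 2)) = Pow(Add(3779, -12738), Rational(1, 2)) = Pow(-8959, Rational(1, 2)) = Mul(17, I, Pow(31, Rational(1, 2)))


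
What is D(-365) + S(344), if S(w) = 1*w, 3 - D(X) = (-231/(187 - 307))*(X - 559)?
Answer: 21257/10 ≈ 2125.7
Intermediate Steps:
D(X) = 43163/40 - 77*X/40 (D(X) = 3 - (-231/(187 - 307))*(X - 559) = 3 - (-231/(-120))*(-559 + X) = 3 - (-231*(-1/120))*(-559 + X) = 3 - 77*(-559 + X)/40 = 3 - (-43043/40 + 77*X/40) = 3 + (43043/40 - 77*X/40) = 43163/40 - 77*X/40)
S(w) = w
D(-365) + S(344) = (43163/40 - 77/40*(-365)) + 344 = (43163/40 + 5621/8) + 344 = 17817/10 + 344 = 21257/10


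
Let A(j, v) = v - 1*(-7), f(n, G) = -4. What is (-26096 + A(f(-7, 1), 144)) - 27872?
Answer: -53817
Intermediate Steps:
A(j, v) = 7 + v (A(j, v) = v + 7 = 7 + v)
(-26096 + A(f(-7, 1), 144)) - 27872 = (-26096 + (7 + 144)) - 27872 = (-26096 + 151) - 27872 = -25945 - 27872 = -53817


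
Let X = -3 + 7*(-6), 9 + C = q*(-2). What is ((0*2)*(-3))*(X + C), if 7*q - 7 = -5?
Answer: 0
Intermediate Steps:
q = 2/7 (q = 1 + (1/7)*(-5) = 1 - 5/7 = 2/7 ≈ 0.28571)
C = -67/7 (C = -9 + (2/7)*(-2) = -9 - 4/7 = -67/7 ≈ -9.5714)
X = -45 (X = -3 - 42 = -45)
((0*2)*(-3))*(X + C) = ((0*2)*(-3))*(-45 - 67/7) = (0*(-3))*(-382/7) = 0*(-382/7) = 0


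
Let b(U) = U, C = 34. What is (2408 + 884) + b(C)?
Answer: 3326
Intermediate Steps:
(2408 + 884) + b(C) = (2408 + 884) + 34 = 3292 + 34 = 3326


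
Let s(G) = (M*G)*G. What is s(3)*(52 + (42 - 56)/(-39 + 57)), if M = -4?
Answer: -1844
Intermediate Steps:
s(G) = -4*G**2 (s(G) = (-4*G)*G = -4*G**2)
s(3)*(52 + (42 - 56)/(-39 + 57)) = (-4*3**2)*(52 + (42 - 56)/(-39 + 57)) = (-4*9)*(52 - 14/18) = -36*(52 - 14*1/18) = -36*(52 - 7/9) = -36*461/9 = -1844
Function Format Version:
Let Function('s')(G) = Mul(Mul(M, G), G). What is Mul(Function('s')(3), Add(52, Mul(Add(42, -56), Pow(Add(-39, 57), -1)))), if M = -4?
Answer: -1844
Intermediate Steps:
Function('s')(G) = Mul(-4, Pow(G, 2)) (Function('s')(G) = Mul(Mul(-4, G), G) = Mul(-4, Pow(G, 2)))
Mul(Function('s')(3), Add(52, Mul(Add(42, -56), Pow(Add(-39, 57), -1)))) = Mul(Mul(-4, Pow(3, 2)), Add(52, Mul(Add(42, -56), Pow(Add(-39, 57), -1)))) = Mul(Mul(-4, 9), Add(52, Mul(-14, Pow(18, -1)))) = Mul(-36, Add(52, Mul(-14, Rational(1, 18)))) = Mul(-36, Add(52, Rational(-7, 9))) = Mul(-36, Rational(461, 9)) = -1844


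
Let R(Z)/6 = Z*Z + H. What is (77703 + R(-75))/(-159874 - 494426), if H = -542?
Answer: -36067/218100 ≈ -0.16537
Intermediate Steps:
R(Z) = -3252 + 6*Z² (R(Z) = 6*(Z*Z - 542) = 6*(Z² - 542) = 6*(-542 + Z²) = -3252 + 6*Z²)
(77703 + R(-75))/(-159874 - 494426) = (77703 + (-3252 + 6*(-75)²))/(-159874 - 494426) = (77703 + (-3252 + 6*5625))/(-654300) = (77703 + (-3252 + 33750))*(-1/654300) = (77703 + 30498)*(-1/654300) = 108201*(-1/654300) = -36067/218100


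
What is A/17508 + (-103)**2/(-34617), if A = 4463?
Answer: -10415567/202024812 ≈ -0.051556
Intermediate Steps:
A/17508 + (-103)**2/(-34617) = 4463/17508 + (-103)**2/(-34617) = 4463*(1/17508) + 10609*(-1/34617) = 4463/17508 - 10609/34617 = -10415567/202024812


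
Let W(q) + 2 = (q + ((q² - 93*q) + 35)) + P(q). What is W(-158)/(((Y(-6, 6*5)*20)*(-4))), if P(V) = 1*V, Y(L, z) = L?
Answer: 2625/32 ≈ 82.031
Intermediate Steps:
P(V) = V
W(q) = 33 + q² - 91*q (W(q) = -2 + ((q + ((q² - 93*q) + 35)) + q) = -2 + ((q + (35 + q² - 93*q)) + q) = -2 + ((35 + q² - 92*q) + q) = -2 + (35 + q² - 91*q) = 33 + q² - 91*q)
W(-158)/(((Y(-6, 6*5)*20)*(-4))) = (33 + (-158)² - 91*(-158))/((-6*20*(-4))) = (33 + 24964 + 14378)/((-120*(-4))) = 39375/480 = 39375*(1/480) = 2625/32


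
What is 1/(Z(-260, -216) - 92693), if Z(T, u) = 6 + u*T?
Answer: -1/36527 ≈ -2.7377e-5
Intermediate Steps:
Z(T, u) = 6 + T*u
1/(Z(-260, -216) - 92693) = 1/((6 - 260*(-216)) - 92693) = 1/((6 + 56160) - 92693) = 1/(56166 - 92693) = 1/(-36527) = -1/36527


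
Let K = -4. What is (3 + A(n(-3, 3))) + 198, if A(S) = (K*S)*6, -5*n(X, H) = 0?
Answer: 201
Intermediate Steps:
n(X, H) = 0 (n(X, H) = -⅕*0 = 0)
A(S) = -24*S (A(S) = -4*S*6 = -24*S)
(3 + A(n(-3, 3))) + 198 = (3 - 24*0) + 198 = (3 + 0) + 198 = 3 + 198 = 201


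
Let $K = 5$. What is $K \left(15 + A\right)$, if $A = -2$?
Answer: $65$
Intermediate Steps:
$K \left(15 + A\right) = 5 \left(15 - 2\right) = 5 \cdot 13 = 65$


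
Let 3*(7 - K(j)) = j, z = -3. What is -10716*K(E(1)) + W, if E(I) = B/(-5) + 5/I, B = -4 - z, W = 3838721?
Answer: 18911417/5 ≈ 3.7823e+6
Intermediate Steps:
B = -1 (B = -4 - 1*(-3) = -4 + 3 = -1)
E(I) = ⅕ + 5/I (E(I) = -1/(-5) + 5/I = -1*(-⅕) + 5/I = ⅕ + 5/I)
K(j) = 7 - j/3
-10716*K(E(1)) + W = -10716*(7 - (25 + 1)/(15*1)) + 3838721 = -10716*(7 - 26/15) + 3838721 = -10716*79/15 + 3838721 = -282188/5 + 3838721 = 18911417/5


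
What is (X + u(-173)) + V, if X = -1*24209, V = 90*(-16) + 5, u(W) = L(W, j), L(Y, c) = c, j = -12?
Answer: -25656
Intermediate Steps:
u(W) = -12
V = -1435 (V = -1440 + 5 = -1435)
X = -24209
(X + u(-173)) + V = (-24209 - 12) - 1435 = -24221 - 1435 = -25656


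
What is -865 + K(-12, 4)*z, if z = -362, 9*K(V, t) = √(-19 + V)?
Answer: -865 - 362*I*√31/9 ≈ -865.0 - 223.95*I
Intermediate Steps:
K(V, t) = √(-19 + V)/9
-865 + K(-12, 4)*z = -865 + (√(-19 - 12)/9)*(-362) = -865 + (√(-31)/9)*(-362) = -865 + ((I*√31)/9)*(-362) = -865 + (I*√31/9)*(-362) = -865 - 362*I*√31/9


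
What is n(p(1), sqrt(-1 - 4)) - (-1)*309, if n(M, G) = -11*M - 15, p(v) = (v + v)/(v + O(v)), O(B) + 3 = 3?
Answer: 272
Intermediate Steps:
O(B) = 0 (O(B) = -3 + 3 = 0)
p(v) = 2 (p(v) = (v + v)/(v + 0) = (2*v)/v = 2)
n(M, G) = -15 - 11*M
n(p(1), sqrt(-1 - 4)) - (-1)*309 = (-15 - 11*2) - (-1)*309 = (-15 - 22) - 1*(-309) = -37 + 309 = 272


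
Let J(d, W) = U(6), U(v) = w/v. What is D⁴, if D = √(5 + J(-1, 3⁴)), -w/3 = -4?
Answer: 49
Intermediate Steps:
w = 12 (w = -3*(-4) = 12)
U(v) = 12/v
J(d, W) = 2 (J(d, W) = 12/6 = 12*(⅙) = 2)
D = √7 (D = √(5 + 2) = √7 ≈ 2.6458)
D⁴ = (√7)⁴ = 49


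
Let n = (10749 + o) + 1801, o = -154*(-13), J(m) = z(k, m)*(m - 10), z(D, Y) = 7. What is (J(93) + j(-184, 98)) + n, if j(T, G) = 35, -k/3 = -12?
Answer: 15168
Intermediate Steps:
k = 36 (k = -3*(-12) = 36)
J(m) = -70 + 7*m (J(m) = 7*(m - 10) = 7*(-10 + m) = -70 + 7*m)
o = 2002
n = 14552 (n = (10749 + 2002) + 1801 = 12751 + 1801 = 14552)
(J(93) + j(-184, 98)) + n = ((-70 + 7*93) + 35) + 14552 = ((-70 + 651) + 35) + 14552 = (581 + 35) + 14552 = 616 + 14552 = 15168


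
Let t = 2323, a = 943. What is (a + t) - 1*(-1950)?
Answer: 5216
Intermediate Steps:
(a + t) - 1*(-1950) = (943 + 2323) - 1*(-1950) = 3266 + 1950 = 5216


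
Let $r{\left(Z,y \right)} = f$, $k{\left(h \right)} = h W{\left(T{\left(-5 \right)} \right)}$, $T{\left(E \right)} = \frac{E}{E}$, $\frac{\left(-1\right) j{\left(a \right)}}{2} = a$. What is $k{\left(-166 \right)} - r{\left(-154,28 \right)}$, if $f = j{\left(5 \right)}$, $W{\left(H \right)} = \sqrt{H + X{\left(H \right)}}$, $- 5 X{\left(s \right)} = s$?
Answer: $10 - \frac{332 \sqrt{5}}{5} \approx -138.47$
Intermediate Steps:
$j{\left(a \right)} = - 2 a$
$X{\left(s \right)} = - \frac{s}{5}$
$T{\left(E \right)} = 1$
$W{\left(H \right)} = \frac{2 \sqrt{5} \sqrt{H}}{5}$ ($W{\left(H \right)} = \sqrt{H - \frac{H}{5}} = \sqrt{\frac{4 H}{5}} = \frac{2 \sqrt{5} \sqrt{H}}{5}$)
$f = -10$ ($f = \left(-2\right) 5 = -10$)
$k{\left(h \right)} = \frac{2 h \sqrt{5}}{5}$ ($k{\left(h \right)} = h \frac{2 \sqrt{5} \sqrt{1}}{5} = h \frac{2}{5} \sqrt{5} \cdot 1 = h \frac{2 \sqrt{5}}{5} = \frac{2 h \sqrt{5}}{5}$)
$r{\left(Z,y \right)} = -10$
$k{\left(-166 \right)} - r{\left(-154,28 \right)} = \frac{2}{5} \left(-166\right) \sqrt{5} - -10 = - \frac{332 \sqrt{5}}{5} + 10 = 10 - \frac{332 \sqrt{5}}{5}$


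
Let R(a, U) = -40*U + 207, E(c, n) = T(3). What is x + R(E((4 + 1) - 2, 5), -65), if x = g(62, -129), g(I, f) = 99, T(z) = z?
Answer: 2906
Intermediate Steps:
E(c, n) = 3
R(a, U) = 207 - 40*U
x = 99
x + R(E((4 + 1) - 2, 5), -65) = 99 + (207 - 40*(-65)) = 99 + (207 + 2600) = 99 + 2807 = 2906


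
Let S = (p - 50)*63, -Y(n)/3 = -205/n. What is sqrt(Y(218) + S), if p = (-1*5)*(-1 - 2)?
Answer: 5*I*sqrt(4186254)/218 ≈ 46.927*I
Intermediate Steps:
Y(n) = 615/n (Y(n) = -(-615)/n = 615/n)
p = 15 (p = -5*(-3) = 15)
S = -2205 (S = (15 - 50)*63 = -35*63 = -2205)
sqrt(Y(218) + S) = sqrt(615/218 - 2205) = sqrt(-480075/218) = 5*I*sqrt(4186254)/218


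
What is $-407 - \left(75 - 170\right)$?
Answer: $-312$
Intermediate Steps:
$-407 - \left(75 - 170\right) = -407 - -95 = -407 + 95 = -312$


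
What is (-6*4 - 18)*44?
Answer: -1848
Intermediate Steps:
(-6*4 - 18)*44 = (-24 - 18)*44 = -42*44 = -1848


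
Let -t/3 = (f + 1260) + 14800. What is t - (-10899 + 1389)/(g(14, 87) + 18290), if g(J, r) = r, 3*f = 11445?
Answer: -1095719115/18377 ≈ -59625.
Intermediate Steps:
f = 3815 (f = (⅓)*11445 = 3815)
t = -59625 (t = -3*((3815 + 1260) + 14800) = -3*(5075 + 14800) = -3*19875 = -59625)
t - (-10899 + 1389)/(g(14, 87) + 18290) = -59625 - (-10899 + 1389)/(87 + 18290) = -59625 - (-9510)/18377 = -59625 - 1*(-9510/18377) = -59625 + 9510/18377 = -1095719115/18377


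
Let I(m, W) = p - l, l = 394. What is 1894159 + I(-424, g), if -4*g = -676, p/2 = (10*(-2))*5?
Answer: 1893565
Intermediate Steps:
p = -200 (p = 2*((10*(-2))*5) = 2*(-20*5) = 2*(-100) = -200)
g = 169 (g = -¼*(-676) = 169)
I(m, W) = -594 (I(m, W) = -200 - 1*394 = -200 - 394 = -594)
1894159 + I(-424, g) = 1894159 - 594 = 1893565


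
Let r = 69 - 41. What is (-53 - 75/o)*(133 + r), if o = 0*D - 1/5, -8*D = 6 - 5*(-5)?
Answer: 51842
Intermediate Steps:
r = 28
D = -31/8 (D = -(6 - 5*(-5))/8 = -(6 + 25)/8 = -⅛*31 = -31/8 ≈ -3.8750)
o = -⅕ (o = 0*(-31/8) - 1/5 = 0 - 1*⅕ = 0 - ⅕ = -⅕ ≈ -0.20000)
(-53 - 75/o)*(133 + r) = (-53 - 75/(-⅕))*(133 + 28) = (-53 - 75*(-5))*161 = (-53 + 375)*161 = 322*161 = 51842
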